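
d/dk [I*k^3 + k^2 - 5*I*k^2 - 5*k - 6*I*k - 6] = 3*I*k^2 + k*(2 - 10*I) - 5 - 6*I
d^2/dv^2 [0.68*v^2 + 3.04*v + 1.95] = 1.36000000000000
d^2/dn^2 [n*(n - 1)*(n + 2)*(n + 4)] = 12*n^2 + 30*n + 4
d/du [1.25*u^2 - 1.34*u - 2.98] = 2.5*u - 1.34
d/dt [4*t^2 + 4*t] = 8*t + 4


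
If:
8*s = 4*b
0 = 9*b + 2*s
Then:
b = 0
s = 0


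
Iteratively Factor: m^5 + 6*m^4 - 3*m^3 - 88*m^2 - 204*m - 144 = (m + 2)*(m^4 + 4*m^3 - 11*m^2 - 66*m - 72) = (m - 4)*(m + 2)*(m^3 + 8*m^2 + 21*m + 18) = (m - 4)*(m + 2)^2*(m^2 + 6*m + 9) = (m - 4)*(m + 2)^2*(m + 3)*(m + 3)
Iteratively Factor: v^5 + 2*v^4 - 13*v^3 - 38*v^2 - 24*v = (v)*(v^4 + 2*v^3 - 13*v^2 - 38*v - 24) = v*(v + 3)*(v^3 - v^2 - 10*v - 8) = v*(v - 4)*(v + 3)*(v^2 + 3*v + 2) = v*(v - 4)*(v + 2)*(v + 3)*(v + 1)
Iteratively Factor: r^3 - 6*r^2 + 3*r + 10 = (r - 5)*(r^2 - r - 2) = (r - 5)*(r - 2)*(r + 1)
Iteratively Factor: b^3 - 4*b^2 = (b - 4)*(b^2) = b*(b - 4)*(b)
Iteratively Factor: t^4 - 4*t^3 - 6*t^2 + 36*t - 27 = (t - 3)*(t^3 - t^2 - 9*t + 9) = (t - 3)*(t - 1)*(t^2 - 9) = (t - 3)*(t - 1)*(t + 3)*(t - 3)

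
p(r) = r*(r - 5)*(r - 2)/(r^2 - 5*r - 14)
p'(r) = r*(5 - 2*r)*(r - 5)*(r - 2)/(r^2 - 5*r - 14)^2 + r*(r - 5)/(r^2 - 5*r - 14) + r*(r - 2)/(r^2 - 5*r - 14) + (r - 5)*(r - 2)/(r^2 - 5*r - 14) = (r^4 - 10*r^3 - 17*r^2 + 196*r - 140)/(r^4 - 10*r^3 - 3*r^2 + 140*r + 196)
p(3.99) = 0.44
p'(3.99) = -0.03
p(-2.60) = -15.78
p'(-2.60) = -16.37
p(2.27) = 0.08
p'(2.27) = 0.31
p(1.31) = -0.18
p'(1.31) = 0.19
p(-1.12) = 2.99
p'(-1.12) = -7.15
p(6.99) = -772.10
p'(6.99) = -77776.85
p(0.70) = -0.23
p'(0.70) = -0.05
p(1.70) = -0.09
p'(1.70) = 0.27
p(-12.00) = -15.03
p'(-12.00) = 0.92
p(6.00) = -3.00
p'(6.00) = -6.88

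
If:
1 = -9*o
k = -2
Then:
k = -2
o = -1/9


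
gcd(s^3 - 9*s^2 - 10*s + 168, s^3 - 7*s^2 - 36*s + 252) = s^2 - 13*s + 42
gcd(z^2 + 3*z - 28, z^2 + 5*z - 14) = z + 7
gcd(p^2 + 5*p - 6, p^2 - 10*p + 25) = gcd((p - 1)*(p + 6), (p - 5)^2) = 1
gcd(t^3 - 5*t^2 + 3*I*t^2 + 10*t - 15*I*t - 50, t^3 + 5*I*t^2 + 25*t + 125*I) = t + 5*I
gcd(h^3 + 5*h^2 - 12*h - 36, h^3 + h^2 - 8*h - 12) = h^2 - h - 6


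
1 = 1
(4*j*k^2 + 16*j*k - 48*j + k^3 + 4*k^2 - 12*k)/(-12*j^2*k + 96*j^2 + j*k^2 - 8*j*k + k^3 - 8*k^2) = (-k^2 - 4*k + 12)/(3*j*k - 24*j - k^2 + 8*k)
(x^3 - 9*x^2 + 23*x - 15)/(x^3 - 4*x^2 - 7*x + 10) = (x - 3)/(x + 2)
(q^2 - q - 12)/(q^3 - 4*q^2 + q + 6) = (q^2 - q - 12)/(q^3 - 4*q^2 + q + 6)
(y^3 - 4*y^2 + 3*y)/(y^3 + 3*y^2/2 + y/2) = 2*(y^2 - 4*y + 3)/(2*y^2 + 3*y + 1)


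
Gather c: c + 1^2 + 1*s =c + s + 1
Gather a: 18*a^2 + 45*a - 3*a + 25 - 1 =18*a^2 + 42*a + 24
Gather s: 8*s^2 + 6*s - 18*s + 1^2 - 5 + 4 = 8*s^2 - 12*s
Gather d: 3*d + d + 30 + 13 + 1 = 4*d + 44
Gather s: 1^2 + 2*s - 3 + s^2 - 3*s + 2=s^2 - s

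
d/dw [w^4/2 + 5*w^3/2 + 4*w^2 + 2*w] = 2*w^3 + 15*w^2/2 + 8*w + 2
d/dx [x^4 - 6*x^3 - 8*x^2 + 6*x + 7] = 4*x^3 - 18*x^2 - 16*x + 6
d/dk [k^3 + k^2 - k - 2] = 3*k^2 + 2*k - 1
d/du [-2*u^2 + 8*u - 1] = 8 - 4*u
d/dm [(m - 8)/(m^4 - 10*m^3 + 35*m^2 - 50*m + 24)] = (m^4 - 10*m^3 + 35*m^2 - 50*m - 2*(m - 8)*(2*m^3 - 15*m^2 + 35*m - 25) + 24)/(m^4 - 10*m^3 + 35*m^2 - 50*m + 24)^2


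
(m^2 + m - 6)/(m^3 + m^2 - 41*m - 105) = (m - 2)/(m^2 - 2*m - 35)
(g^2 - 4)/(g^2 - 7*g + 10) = (g + 2)/(g - 5)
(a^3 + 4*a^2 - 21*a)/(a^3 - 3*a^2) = (a + 7)/a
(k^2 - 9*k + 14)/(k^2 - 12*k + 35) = (k - 2)/(k - 5)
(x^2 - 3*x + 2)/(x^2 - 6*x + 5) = (x - 2)/(x - 5)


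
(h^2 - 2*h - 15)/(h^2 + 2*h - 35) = (h + 3)/(h + 7)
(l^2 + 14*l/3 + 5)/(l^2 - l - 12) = (l + 5/3)/(l - 4)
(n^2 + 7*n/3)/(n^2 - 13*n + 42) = n*(3*n + 7)/(3*(n^2 - 13*n + 42))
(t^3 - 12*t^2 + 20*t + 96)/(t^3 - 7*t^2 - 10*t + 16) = (t - 6)/(t - 1)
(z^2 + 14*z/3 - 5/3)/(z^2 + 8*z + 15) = (z - 1/3)/(z + 3)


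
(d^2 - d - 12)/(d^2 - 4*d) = (d + 3)/d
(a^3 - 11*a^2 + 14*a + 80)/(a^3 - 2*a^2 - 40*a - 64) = (a - 5)/(a + 4)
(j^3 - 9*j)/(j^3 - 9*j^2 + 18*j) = (j + 3)/(j - 6)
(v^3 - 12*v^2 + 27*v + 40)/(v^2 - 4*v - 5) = v - 8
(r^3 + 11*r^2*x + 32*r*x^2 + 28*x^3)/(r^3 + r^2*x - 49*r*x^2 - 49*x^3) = (-r^2 - 4*r*x - 4*x^2)/(-r^2 + 6*r*x + 7*x^2)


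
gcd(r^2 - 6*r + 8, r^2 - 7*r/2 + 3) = r - 2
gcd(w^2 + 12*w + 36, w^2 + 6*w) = w + 6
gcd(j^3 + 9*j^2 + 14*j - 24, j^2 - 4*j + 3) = j - 1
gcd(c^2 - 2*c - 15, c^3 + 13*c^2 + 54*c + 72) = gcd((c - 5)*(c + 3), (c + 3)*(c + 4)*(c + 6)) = c + 3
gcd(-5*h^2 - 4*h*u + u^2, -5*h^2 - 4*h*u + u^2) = -5*h^2 - 4*h*u + u^2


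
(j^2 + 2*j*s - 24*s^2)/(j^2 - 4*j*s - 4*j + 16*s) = (j + 6*s)/(j - 4)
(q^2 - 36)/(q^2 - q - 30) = (q + 6)/(q + 5)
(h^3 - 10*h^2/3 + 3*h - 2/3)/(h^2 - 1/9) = 3*(h^2 - 3*h + 2)/(3*h + 1)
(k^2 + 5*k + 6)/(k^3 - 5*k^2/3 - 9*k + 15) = 3*(k + 2)/(3*k^2 - 14*k + 15)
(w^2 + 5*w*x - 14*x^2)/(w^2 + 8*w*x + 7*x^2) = (w - 2*x)/(w + x)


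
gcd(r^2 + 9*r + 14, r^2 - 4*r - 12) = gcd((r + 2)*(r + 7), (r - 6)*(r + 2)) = r + 2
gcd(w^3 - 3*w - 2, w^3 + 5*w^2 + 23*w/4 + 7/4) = w + 1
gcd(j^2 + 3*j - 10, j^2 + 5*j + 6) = 1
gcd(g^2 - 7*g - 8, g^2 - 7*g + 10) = 1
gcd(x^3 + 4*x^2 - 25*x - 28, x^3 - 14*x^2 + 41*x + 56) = x + 1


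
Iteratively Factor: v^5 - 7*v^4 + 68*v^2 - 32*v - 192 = (v - 4)*(v^4 - 3*v^3 - 12*v^2 + 20*v + 48) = (v - 4)*(v + 2)*(v^3 - 5*v^2 - 2*v + 24) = (v - 4)^2*(v + 2)*(v^2 - v - 6) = (v - 4)^2*(v + 2)^2*(v - 3)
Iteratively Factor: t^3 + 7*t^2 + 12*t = (t)*(t^2 + 7*t + 12) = t*(t + 3)*(t + 4)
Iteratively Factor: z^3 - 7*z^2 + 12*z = (z - 3)*(z^2 - 4*z) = (z - 4)*(z - 3)*(z)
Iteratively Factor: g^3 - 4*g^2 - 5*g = (g - 5)*(g^2 + g) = (g - 5)*(g + 1)*(g)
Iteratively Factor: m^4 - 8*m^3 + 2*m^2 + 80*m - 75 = (m - 5)*(m^3 - 3*m^2 - 13*m + 15) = (m - 5)*(m - 1)*(m^2 - 2*m - 15) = (m - 5)^2*(m - 1)*(m + 3)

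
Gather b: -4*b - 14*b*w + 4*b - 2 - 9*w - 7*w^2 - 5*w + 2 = -14*b*w - 7*w^2 - 14*w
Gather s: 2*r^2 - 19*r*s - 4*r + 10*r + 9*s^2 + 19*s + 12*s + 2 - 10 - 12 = 2*r^2 + 6*r + 9*s^2 + s*(31 - 19*r) - 20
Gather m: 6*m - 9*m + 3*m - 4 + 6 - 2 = 0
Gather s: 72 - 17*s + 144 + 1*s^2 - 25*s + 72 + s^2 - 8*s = 2*s^2 - 50*s + 288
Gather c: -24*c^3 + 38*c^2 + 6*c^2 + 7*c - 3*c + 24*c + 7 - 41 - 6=-24*c^3 + 44*c^2 + 28*c - 40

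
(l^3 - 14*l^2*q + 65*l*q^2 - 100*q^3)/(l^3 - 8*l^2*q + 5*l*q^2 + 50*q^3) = (l - 4*q)/(l + 2*q)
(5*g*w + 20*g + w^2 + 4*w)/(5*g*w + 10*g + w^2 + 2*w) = (w + 4)/(w + 2)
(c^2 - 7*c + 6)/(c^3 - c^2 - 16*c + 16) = (c - 6)/(c^2 - 16)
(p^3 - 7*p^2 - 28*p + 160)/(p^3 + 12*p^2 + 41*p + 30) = (p^2 - 12*p + 32)/(p^2 + 7*p + 6)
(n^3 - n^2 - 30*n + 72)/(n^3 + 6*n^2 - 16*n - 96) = (n - 3)/(n + 4)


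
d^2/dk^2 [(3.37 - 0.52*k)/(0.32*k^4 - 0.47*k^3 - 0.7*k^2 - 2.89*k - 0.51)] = (-0.638976*k^7 + 8.153088*k^6 - 15.195768*k^5 - 8.5665*k^4 + 4.479128*k^3 + 45.468162*k^2 + 37.172166*k + 55.41983)/(0.032768*k^12 - 0.144384*k^11 - 0.00297599999999998*k^10 - 0.359951*k^9 + 2.457774*k^8 + 1.738281*k^7 + 2.317619*k^6 - 14.201613*k^5 - 22.195812*k^4 - 30.69469*k^3 - 13.324923*k^2 - 2.255067*k - 0.132651)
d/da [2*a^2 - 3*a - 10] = 4*a - 3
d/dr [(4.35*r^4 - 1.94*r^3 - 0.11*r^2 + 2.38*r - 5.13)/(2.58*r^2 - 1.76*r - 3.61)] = (22.446*r^5 - 27.9732*r^4 - 55.9852*r^3 + 15.0634*r^2 + 27.265*r - 17.6206)/(6.6564*r^4 - 9.0816*r^3 - 15.53*r^2 + 12.7072*r + 13.0321)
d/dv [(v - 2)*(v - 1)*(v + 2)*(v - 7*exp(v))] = -7*v^3*exp(v) + 4*v^3 - 14*v^2*exp(v) - 3*v^2 + 42*v*exp(v) - 8*v + 4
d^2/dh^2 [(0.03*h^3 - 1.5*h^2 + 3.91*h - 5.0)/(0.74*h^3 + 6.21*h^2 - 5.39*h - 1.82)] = (-5.55111512312578e-17*h^7 - 1.918524*h^6 + 13.564644*h^5 + 39.539532*h^4 - 161.147128*h^3 - 1074.02718*h^2 + 1229.498844*h - 490.192836)/(0.405224*h^9 + 10.201788*h^8 + 76.75761*h^7 + 87.877929*h^6 - 609.267603*h^5 + 374.236149*h^4 + 216.275857*h^3 - 96.914454*h^2 - 53.561508*h - 6.028568)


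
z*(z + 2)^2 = z^3 + 4*z^2 + 4*z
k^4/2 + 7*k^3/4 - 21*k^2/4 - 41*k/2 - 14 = (k/2 + 1/2)*(k - 7/2)*(k + 2)*(k + 4)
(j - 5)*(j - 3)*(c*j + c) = c*j^3 - 7*c*j^2 + 7*c*j + 15*c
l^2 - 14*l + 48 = (l - 8)*(l - 6)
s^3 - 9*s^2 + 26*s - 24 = (s - 4)*(s - 3)*(s - 2)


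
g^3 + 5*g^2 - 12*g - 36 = (g - 3)*(g + 2)*(g + 6)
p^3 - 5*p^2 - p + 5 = (p - 5)*(p - 1)*(p + 1)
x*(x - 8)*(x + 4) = x^3 - 4*x^2 - 32*x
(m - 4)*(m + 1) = m^2 - 3*m - 4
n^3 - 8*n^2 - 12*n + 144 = (n - 6)^2*(n + 4)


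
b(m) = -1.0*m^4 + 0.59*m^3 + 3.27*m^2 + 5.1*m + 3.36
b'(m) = -4.0*m^3 + 1.77*m^2 + 6.54*m + 5.1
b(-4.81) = -546.45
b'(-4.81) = 459.73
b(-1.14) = -0.77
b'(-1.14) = 5.87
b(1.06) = 11.88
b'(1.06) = 9.26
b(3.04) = -19.75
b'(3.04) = -71.04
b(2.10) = 14.51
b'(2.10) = -10.40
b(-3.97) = -250.67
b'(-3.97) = 257.32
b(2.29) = 11.77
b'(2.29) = -18.68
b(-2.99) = -78.35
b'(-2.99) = 108.29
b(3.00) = -16.98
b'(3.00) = -67.35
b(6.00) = -1016.88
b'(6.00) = -755.94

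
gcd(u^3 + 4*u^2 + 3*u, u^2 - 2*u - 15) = u + 3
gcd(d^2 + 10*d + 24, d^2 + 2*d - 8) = d + 4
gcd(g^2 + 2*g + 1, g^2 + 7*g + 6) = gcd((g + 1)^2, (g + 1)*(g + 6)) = g + 1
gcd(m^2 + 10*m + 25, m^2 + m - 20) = m + 5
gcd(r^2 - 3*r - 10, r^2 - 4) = r + 2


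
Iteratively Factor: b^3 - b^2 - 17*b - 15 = (b - 5)*(b^2 + 4*b + 3) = (b - 5)*(b + 3)*(b + 1)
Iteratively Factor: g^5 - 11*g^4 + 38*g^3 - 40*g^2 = (g - 2)*(g^4 - 9*g^3 + 20*g^2) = g*(g - 2)*(g^3 - 9*g^2 + 20*g) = g*(g - 4)*(g - 2)*(g^2 - 5*g) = g*(g - 5)*(g - 4)*(g - 2)*(g)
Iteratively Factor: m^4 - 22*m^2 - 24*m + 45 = (m - 1)*(m^3 + m^2 - 21*m - 45) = (m - 5)*(m - 1)*(m^2 + 6*m + 9) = (m - 5)*(m - 1)*(m + 3)*(m + 3)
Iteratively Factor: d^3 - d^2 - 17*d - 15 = (d + 3)*(d^2 - 4*d - 5) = (d + 1)*(d + 3)*(d - 5)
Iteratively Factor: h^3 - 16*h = (h - 4)*(h^2 + 4*h) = (h - 4)*(h + 4)*(h)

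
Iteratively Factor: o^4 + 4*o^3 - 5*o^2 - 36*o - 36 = (o + 2)*(o^3 + 2*o^2 - 9*o - 18) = (o + 2)*(o + 3)*(o^2 - o - 6) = (o - 3)*(o + 2)*(o + 3)*(o + 2)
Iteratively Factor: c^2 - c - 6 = (c - 3)*(c + 2)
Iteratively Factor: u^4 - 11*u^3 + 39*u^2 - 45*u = (u - 3)*(u^3 - 8*u^2 + 15*u) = (u - 5)*(u - 3)*(u^2 - 3*u) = u*(u - 5)*(u - 3)*(u - 3)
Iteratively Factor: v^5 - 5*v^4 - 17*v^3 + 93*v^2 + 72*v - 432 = (v + 3)*(v^4 - 8*v^3 + 7*v^2 + 72*v - 144) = (v - 4)*(v + 3)*(v^3 - 4*v^2 - 9*v + 36) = (v - 4)*(v - 3)*(v + 3)*(v^2 - v - 12) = (v - 4)*(v - 3)*(v + 3)^2*(v - 4)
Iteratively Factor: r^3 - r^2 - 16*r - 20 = (r + 2)*(r^2 - 3*r - 10) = (r - 5)*(r + 2)*(r + 2)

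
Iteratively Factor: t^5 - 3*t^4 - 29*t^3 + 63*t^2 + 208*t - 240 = (t + 4)*(t^4 - 7*t^3 - t^2 + 67*t - 60) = (t - 4)*(t + 4)*(t^3 - 3*t^2 - 13*t + 15) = (t - 4)*(t + 3)*(t + 4)*(t^2 - 6*t + 5) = (t - 5)*(t - 4)*(t + 3)*(t + 4)*(t - 1)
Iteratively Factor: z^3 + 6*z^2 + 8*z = (z + 2)*(z^2 + 4*z) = z*(z + 2)*(z + 4)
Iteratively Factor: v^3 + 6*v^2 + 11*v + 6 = (v + 1)*(v^2 + 5*v + 6) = (v + 1)*(v + 3)*(v + 2)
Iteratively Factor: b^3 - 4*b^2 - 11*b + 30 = (b + 3)*(b^2 - 7*b + 10) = (b - 5)*(b + 3)*(b - 2)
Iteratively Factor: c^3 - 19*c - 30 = (c + 2)*(c^2 - 2*c - 15) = (c + 2)*(c + 3)*(c - 5)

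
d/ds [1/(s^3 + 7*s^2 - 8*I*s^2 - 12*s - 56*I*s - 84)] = (-3*s^2 - 14*s + 16*I*s + 12 + 56*I)/(-s^3 - 7*s^2 + 8*I*s^2 + 12*s + 56*I*s + 84)^2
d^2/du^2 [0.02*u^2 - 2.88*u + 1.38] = 0.0400000000000000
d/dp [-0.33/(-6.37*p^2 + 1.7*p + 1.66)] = (0.561 - 4.2042*p)/(-6.37*p^2 + 1.7*p + 1.66)^2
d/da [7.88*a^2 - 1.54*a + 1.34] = 15.76*a - 1.54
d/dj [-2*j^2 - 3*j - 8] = -4*j - 3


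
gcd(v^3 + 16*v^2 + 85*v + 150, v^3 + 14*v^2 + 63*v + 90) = v^2 + 11*v + 30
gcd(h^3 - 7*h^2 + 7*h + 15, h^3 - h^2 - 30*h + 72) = h - 3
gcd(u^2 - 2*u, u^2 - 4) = u - 2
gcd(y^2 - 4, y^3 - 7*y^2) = 1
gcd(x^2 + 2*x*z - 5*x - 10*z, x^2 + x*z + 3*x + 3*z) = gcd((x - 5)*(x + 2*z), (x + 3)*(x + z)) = 1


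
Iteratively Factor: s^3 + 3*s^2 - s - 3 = (s + 3)*(s^2 - 1) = (s + 1)*(s + 3)*(s - 1)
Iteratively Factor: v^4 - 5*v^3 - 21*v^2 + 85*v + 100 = (v - 5)*(v^3 - 21*v - 20) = (v - 5)*(v + 4)*(v^2 - 4*v - 5) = (v - 5)*(v + 1)*(v + 4)*(v - 5)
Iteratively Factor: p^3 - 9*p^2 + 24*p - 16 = (p - 4)*(p^2 - 5*p + 4) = (p - 4)*(p - 1)*(p - 4)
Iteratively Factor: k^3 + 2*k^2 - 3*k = (k - 1)*(k^2 + 3*k) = k*(k - 1)*(k + 3)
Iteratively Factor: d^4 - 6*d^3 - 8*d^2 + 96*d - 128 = (d + 4)*(d^3 - 10*d^2 + 32*d - 32) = (d - 4)*(d + 4)*(d^2 - 6*d + 8) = (d - 4)*(d - 2)*(d + 4)*(d - 4)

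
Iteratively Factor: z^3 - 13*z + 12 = (z + 4)*(z^2 - 4*z + 3) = (z - 3)*(z + 4)*(z - 1)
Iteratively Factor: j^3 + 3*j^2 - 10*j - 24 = (j + 2)*(j^2 + j - 12) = (j - 3)*(j + 2)*(j + 4)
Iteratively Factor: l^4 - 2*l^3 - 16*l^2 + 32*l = (l + 4)*(l^3 - 6*l^2 + 8*l) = (l - 2)*(l + 4)*(l^2 - 4*l) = l*(l - 2)*(l + 4)*(l - 4)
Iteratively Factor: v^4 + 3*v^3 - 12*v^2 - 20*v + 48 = (v - 2)*(v^3 + 5*v^2 - 2*v - 24) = (v - 2)*(v + 4)*(v^2 + v - 6) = (v - 2)*(v + 3)*(v + 4)*(v - 2)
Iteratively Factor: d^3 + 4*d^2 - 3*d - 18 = (d + 3)*(d^2 + d - 6) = (d + 3)^2*(d - 2)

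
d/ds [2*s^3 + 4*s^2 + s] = 6*s^2 + 8*s + 1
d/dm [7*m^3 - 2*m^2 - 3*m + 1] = 21*m^2 - 4*m - 3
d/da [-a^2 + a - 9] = 1 - 2*a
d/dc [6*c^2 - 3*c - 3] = 12*c - 3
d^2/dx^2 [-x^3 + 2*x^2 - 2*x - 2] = 4 - 6*x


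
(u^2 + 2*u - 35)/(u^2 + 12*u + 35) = (u - 5)/(u + 5)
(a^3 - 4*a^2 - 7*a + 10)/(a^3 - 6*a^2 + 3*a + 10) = (a^2 + a - 2)/(a^2 - a - 2)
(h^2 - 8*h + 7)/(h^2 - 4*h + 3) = (h - 7)/(h - 3)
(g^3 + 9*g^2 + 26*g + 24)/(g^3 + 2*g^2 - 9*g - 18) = (g + 4)/(g - 3)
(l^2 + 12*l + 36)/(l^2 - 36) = (l + 6)/(l - 6)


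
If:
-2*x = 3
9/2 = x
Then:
No Solution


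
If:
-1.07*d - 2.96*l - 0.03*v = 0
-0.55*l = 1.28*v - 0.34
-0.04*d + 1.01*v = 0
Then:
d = -2.29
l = 0.83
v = -0.09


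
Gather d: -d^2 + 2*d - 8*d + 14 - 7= -d^2 - 6*d + 7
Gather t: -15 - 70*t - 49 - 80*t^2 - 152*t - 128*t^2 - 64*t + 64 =-208*t^2 - 286*t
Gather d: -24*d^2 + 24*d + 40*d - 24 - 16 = -24*d^2 + 64*d - 40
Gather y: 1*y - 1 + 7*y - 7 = 8*y - 8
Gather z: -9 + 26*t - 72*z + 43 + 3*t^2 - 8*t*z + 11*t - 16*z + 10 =3*t^2 + 37*t + z*(-8*t - 88) + 44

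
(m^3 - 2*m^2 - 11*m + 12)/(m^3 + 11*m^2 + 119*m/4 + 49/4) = 4*(m^3 - 2*m^2 - 11*m + 12)/(4*m^3 + 44*m^2 + 119*m + 49)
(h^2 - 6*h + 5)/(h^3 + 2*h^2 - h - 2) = (h - 5)/(h^2 + 3*h + 2)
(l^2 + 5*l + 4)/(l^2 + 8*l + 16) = (l + 1)/(l + 4)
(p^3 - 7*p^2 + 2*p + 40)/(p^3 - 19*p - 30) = (p - 4)/(p + 3)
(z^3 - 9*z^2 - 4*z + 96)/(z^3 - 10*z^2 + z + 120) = (z - 4)/(z - 5)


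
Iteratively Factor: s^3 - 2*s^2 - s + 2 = (s - 1)*(s^2 - s - 2) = (s - 2)*(s - 1)*(s + 1)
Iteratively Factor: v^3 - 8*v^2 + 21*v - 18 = (v - 3)*(v^2 - 5*v + 6) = (v - 3)*(v - 2)*(v - 3)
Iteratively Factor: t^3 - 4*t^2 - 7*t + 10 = (t - 5)*(t^2 + t - 2) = (t - 5)*(t + 2)*(t - 1)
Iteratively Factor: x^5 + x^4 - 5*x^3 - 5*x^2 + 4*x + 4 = (x + 1)*(x^4 - 5*x^2 + 4) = (x - 1)*(x + 1)*(x^3 + x^2 - 4*x - 4) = (x - 1)*(x + 1)^2*(x^2 - 4) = (x - 1)*(x + 1)^2*(x + 2)*(x - 2)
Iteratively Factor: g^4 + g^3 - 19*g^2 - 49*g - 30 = (g + 1)*(g^3 - 19*g - 30) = (g + 1)*(g + 2)*(g^2 - 2*g - 15) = (g - 5)*(g + 1)*(g + 2)*(g + 3)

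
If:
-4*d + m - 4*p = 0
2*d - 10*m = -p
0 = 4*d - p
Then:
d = 0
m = 0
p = 0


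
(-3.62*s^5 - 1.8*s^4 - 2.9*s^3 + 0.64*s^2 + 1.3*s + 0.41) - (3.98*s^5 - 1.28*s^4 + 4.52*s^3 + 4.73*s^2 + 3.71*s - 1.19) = -7.6*s^5 - 0.52*s^4 - 7.42*s^3 - 4.09*s^2 - 2.41*s + 1.6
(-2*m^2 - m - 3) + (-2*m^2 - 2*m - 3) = -4*m^2 - 3*m - 6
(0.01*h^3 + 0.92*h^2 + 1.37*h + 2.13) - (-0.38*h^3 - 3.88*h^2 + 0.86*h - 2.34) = 0.39*h^3 + 4.8*h^2 + 0.51*h + 4.47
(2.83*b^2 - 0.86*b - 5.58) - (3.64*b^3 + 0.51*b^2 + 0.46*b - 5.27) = -3.64*b^3 + 2.32*b^2 - 1.32*b - 0.31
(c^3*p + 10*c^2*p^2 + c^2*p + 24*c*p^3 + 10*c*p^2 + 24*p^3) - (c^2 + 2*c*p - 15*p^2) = c^3*p + 10*c^2*p^2 + c^2*p - c^2 + 24*c*p^3 + 10*c*p^2 - 2*c*p + 24*p^3 + 15*p^2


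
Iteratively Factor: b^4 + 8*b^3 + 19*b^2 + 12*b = (b)*(b^3 + 8*b^2 + 19*b + 12) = b*(b + 3)*(b^2 + 5*b + 4) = b*(b + 1)*(b + 3)*(b + 4)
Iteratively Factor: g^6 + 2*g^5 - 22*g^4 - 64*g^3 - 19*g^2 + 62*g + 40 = (g + 4)*(g^5 - 2*g^4 - 14*g^3 - 8*g^2 + 13*g + 10) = (g - 1)*(g + 4)*(g^4 - g^3 - 15*g^2 - 23*g - 10) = (g - 5)*(g - 1)*(g + 4)*(g^3 + 4*g^2 + 5*g + 2) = (g - 5)*(g - 1)*(g + 2)*(g + 4)*(g^2 + 2*g + 1) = (g - 5)*(g - 1)*(g + 1)*(g + 2)*(g + 4)*(g + 1)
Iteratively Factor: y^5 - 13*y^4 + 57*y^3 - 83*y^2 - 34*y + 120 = (y - 3)*(y^4 - 10*y^3 + 27*y^2 - 2*y - 40) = (y - 4)*(y - 3)*(y^3 - 6*y^2 + 3*y + 10) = (y - 4)*(y - 3)*(y + 1)*(y^2 - 7*y + 10) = (y - 5)*(y - 4)*(y - 3)*(y + 1)*(y - 2)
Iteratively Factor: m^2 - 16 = (m - 4)*(m + 4)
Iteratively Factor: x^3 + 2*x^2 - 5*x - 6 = (x + 1)*(x^2 + x - 6) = (x + 1)*(x + 3)*(x - 2)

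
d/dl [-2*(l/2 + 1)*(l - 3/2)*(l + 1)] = -3*l^2 - 3*l + 5/2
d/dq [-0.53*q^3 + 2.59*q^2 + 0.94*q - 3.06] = -1.59*q^2 + 5.18*q + 0.94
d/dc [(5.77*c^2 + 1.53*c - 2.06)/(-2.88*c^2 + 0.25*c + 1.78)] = (5.8489*c^2 + 8.6756*c + 3.2384)/(8.2944*c^4 - 1.44*c^3 - 10.1903*c^2 + 0.89*c + 3.1684)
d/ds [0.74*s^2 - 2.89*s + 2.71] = 1.48*s - 2.89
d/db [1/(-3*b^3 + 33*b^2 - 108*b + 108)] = (b^2 - 22*b/3 + 12)/(b^3 - 11*b^2 + 36*b - 36)^2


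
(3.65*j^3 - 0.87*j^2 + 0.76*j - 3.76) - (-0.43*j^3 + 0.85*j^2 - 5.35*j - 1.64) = 4.08*j^3 - 1.72*j^2 + 6.11*j - 2.12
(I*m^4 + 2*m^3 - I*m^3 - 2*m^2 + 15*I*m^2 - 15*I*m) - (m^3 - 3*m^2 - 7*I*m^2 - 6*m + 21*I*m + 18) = I*m^4 + m^3 - I*m^3 + m^2 + 22*I*m^2 + 6*m - 36*I*m - 18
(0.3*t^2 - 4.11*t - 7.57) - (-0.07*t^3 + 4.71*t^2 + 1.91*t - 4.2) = 0.07*t^3 - 4.41*t^2 - 6.02*t - 3.37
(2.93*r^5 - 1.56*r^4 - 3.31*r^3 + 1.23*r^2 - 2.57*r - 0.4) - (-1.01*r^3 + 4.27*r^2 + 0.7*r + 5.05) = 2.93*r^5 - 1.56*r^4 - 2.3*r^3 - 3.04*r^2 - 3.27*r - 5.45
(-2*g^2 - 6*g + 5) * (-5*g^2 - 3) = 10*g^4 + 30*g^3 - 19*g^2 + 18*g - 15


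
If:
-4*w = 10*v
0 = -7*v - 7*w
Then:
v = 0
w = 0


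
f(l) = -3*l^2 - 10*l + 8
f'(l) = -6*l - 10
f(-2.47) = 14.40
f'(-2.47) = 4.82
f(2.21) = -28.75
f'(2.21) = -23.26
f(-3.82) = 2.42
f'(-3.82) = 12.92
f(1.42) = -12.25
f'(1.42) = -18.52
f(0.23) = 5.54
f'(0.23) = -11.38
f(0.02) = 7.80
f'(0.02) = -10.12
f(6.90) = -203.83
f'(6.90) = -51.40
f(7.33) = -226.49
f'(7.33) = -53.98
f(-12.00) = -304.00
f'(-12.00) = 62.00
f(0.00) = 8.00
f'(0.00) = -10.00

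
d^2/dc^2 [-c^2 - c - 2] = -2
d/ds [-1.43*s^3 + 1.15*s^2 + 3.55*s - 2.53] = -4.29*s^2 + 2.3*s + 3.55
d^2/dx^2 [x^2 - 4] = 2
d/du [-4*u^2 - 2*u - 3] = -8*u - 2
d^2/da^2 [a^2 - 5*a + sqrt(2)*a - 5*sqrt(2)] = 2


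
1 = 1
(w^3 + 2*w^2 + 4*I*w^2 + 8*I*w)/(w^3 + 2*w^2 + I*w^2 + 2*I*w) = (w + 4*I)/(w + I)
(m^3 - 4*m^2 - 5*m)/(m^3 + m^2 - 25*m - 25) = m/(m + 5)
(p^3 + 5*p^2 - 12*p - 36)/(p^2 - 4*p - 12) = (p^2 + 3*p - 18)/(p - 6)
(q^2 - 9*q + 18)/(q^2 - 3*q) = (q - 6)/q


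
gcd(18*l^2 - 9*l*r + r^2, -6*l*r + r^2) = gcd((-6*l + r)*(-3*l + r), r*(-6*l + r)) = -6*l + r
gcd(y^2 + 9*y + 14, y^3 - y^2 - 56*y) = y + 7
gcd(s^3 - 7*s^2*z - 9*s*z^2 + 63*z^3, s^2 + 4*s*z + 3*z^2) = s + 3*z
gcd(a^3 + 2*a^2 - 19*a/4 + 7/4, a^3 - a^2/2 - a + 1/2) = a^2 - 3*a/2 + 1/2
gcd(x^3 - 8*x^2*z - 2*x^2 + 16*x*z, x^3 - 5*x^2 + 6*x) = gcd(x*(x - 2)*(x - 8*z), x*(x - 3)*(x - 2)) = x^2 - 2*x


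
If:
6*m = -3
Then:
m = -1/2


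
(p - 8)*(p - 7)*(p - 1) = p^3 - 16*p^2 + 71*p - 56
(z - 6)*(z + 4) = z^2 - 2*z - 24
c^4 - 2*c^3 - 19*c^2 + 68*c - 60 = (c - 3)*(c - 2)^2*(c + 5)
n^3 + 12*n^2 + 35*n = n*(n + 5)*(n + 7)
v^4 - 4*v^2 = v^2*(v - 2)*(v + 2)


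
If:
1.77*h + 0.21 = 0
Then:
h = -0.12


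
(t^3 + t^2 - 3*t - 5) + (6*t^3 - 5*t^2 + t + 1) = 7*t^3 - 4*t^2 - 2*t - 4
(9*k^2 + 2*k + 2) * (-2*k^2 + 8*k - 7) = -18*k^4 + 68*k^3 - 51*k^2 + 2*k - 14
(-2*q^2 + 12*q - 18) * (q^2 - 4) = -2*q^4 + 12*q^3 - 10*q^2 - 48*q + 72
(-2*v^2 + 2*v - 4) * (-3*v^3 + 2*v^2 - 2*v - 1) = 6*v^5 - 10*v^4 + 20*v^3 - 10*v^2 + 6*v + 4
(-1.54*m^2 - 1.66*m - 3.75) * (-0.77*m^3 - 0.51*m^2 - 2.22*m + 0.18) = 1.1858*m^5 + 2.0636*m^4 + 7.1529*m^3 + 5.3205*m^2 + 8.0262*m - 0.675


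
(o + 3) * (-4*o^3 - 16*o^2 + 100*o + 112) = -4*o^4 - 28*o^3 + 52*o^2 + 412*o + 336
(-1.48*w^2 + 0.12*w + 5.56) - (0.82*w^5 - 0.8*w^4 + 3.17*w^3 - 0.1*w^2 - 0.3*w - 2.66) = -0.82*w^5 + 0.8*w^4 - 3.17*w^3 - 1.38*w^2 + 0.42*w + 8.22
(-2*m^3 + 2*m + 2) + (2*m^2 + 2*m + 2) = -2*m^3 + 2*m^2 + 4*m + 4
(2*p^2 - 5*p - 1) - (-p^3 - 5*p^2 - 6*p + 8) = p^3 + 7*p^2 + p - 9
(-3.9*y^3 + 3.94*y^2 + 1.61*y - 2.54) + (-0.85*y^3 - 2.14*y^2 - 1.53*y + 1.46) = -4.75*y^3 + 1.8*y^2 + 0.0800000000000001*y - 1.08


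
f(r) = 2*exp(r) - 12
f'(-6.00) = 0.00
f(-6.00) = -12.00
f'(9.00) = 16206.17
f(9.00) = 16194.17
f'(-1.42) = 0.48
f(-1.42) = -11.52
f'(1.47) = 8.70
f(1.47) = -3.30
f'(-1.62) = 0.40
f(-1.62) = -11.60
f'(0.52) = 3.36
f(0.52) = -8.64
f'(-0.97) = 0.76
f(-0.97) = -11.24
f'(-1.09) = 0.67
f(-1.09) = -11.33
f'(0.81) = 4.50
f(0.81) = -7.50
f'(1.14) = 6.25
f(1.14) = -5.75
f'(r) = 2*exp(r)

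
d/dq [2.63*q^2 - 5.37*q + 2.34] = 5.26*q - 5.37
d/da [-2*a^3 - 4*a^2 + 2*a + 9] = -6*a^2 - 8*a + 2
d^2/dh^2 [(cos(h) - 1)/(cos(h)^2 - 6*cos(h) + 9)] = (-7*cos(h)/4 - 4*cos(2*h) - cos(3*h)/4 + 2)/(cos(h) - 3)^4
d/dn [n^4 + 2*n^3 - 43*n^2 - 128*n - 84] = 4*n^3 + 6*n^2 - 86*n - 128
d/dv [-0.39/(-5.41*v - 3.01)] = -2.1099/(5.41*v + 3.01)^2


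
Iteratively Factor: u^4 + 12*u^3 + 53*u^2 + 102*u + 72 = (u + 4)*(u^3 + 8*u^2 + 21*u + 18) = (u + 2)*(u + 4)*(u^2 + 6*u + 9) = (u + 2)*(u + 3)*(u + 4)*(u + 3)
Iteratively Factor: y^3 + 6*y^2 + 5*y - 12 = (y + 3)*(y^2 + 3*y - 4) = (y - 1)*(y + 3)*(y + 4)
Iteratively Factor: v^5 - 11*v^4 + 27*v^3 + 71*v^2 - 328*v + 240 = (v - 4)*(v^4 - 7*v^3 - v^2 + 67*v - 60) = (v - 5)*(v - 4)*(v^3 - 2*v^2 - 11*v + 12) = (v - 5)*(v - 4)^2*(v^2 + 2*v - 3) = (v - 5)*(v - 4)^2*(v - 1)*(v + 3)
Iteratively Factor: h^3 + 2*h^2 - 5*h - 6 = (h - 2)*(h^2 + 4*h + 3) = (h - 2)*(h + 3)*(h + 1)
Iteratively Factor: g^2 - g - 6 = (g - 3)*(g + 2)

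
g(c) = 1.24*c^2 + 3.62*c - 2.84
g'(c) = 2.48*c + 3.62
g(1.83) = 7.94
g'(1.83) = 8.16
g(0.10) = -2.47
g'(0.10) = 3.87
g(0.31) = -1.60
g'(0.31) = 4.39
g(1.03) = 2.20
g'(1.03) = 6.17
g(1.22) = 3.42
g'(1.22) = 6.65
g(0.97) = 1.84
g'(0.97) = 6.03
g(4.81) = 43.26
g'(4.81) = 15.55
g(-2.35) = -4.50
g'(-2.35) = -2.21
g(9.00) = 130.18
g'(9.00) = 25.94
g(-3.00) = -2.54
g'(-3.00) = -3.82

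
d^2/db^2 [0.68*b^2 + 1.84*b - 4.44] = 1.36000000000000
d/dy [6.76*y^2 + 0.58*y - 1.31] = 13.52*y + 0.58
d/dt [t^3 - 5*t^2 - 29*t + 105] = 3*t^2 - 10*t - 29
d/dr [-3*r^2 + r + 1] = 1 - 6*r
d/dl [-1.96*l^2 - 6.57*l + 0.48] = -3.92*l - 6.57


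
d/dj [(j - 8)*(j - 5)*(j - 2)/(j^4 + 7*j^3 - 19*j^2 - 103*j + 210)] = (-j^4 + 26*j^3 - 4*j^2 - 930*j + 1405)/(j^6 + 18*j^5 + 79*j^4 - 228*j^3 - 1889*j^2 + 210*j + 11025)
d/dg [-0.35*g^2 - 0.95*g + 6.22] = -0.7*g - 0.95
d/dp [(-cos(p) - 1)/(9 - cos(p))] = 10*sin(p)/(cos(p) - 9)^2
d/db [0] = 0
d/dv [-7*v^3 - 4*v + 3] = -21*v^2 - 4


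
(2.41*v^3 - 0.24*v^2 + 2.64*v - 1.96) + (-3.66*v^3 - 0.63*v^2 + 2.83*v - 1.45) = -1.25*v^3 - 0.87*v^2 + 5.47*v - 3.41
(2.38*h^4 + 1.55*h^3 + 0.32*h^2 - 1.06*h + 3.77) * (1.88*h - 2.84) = 4.4744*h^5 - 3.8452*h^4 - 3.8004*h^3 - 2.9016*h^2 + 10.098*h - 10.7068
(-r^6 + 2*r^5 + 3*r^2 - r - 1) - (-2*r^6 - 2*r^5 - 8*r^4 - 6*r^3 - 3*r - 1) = r^6 + 4*r^5 + 8*r^4 + 6*r^3 + 3*r^2 + 2*r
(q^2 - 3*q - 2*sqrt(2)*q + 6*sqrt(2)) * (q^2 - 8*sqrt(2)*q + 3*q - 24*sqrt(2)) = q^4 - 10*sqrt(2)*q^3 + 23*q^2 + 90*sqrt(2)*q - 288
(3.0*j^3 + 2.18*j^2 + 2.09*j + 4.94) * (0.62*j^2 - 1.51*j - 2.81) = 1.86*j^5 - 3.1784*j^4 - 10.426*j^3 - 6.2189*j^2 - 13.3323*j - 13.8814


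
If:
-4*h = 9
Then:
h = -9/4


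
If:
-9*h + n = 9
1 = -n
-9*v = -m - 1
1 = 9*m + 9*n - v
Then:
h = -10/9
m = 91/80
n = -1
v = 19/80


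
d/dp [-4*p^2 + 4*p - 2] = 4 - 8*p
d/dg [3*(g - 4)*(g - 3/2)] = 6*g - 33/2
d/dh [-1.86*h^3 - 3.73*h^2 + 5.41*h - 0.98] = -5.58*h^2 - 7.46*h + 5.41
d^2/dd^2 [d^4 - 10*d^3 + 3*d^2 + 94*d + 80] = 12*d^2 - 60*d + 6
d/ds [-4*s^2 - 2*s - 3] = -8*s - 2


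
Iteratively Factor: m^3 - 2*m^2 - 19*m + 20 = (m - 1)*(m^2 - m - 20) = (m - 5)*(m - 1)*(m + 4)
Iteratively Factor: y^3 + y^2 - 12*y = (y + 4)*(y^2 - 3*y) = y*(y + 4)*(y - 3)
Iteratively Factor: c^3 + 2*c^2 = (c + 2)*(c^2) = c*(c + 2)*(c)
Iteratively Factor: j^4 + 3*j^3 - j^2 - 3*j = (j - 1)*(j^3 + 4*j^2 + 3*j) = (j - 1)*(j + 1)*(j^2 + 3*j) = (j - 1)*(j + 1)*(j + 3)*(j)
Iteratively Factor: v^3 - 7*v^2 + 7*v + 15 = (v + 1)*(v^2 - 8*v + 15) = (v - 3)*(v + 1)*(v - 5)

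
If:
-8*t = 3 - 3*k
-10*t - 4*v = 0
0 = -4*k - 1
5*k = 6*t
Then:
No Solution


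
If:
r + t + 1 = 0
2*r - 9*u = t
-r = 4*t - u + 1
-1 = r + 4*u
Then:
No Solution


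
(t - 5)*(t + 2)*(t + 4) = t^3 + t^2 - 22*t - 40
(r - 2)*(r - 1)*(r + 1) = r^3 - 2*r^2 - r + 2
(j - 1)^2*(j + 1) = j^3 - j^2 - j + 1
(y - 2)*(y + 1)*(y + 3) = y^3 + 2*y^2 - 5*y - 6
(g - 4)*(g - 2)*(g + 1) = g^3 - 5*g^2 + 2*g + 8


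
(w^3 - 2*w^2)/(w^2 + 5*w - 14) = w^2/(w + 7)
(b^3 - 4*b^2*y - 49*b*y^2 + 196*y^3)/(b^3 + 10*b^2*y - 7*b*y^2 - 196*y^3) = (b - 7*y)/(b + 7*y)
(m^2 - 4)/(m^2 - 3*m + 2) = (m + 2)/(m - 1)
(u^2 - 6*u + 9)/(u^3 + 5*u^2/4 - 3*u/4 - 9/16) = 16*(u^2 - 6*u + 9)/(16*u^3 + 20*u^2 - 12*u - 9)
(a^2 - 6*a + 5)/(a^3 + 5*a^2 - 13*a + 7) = (a - 5)/(a^2 + 6*a - 7)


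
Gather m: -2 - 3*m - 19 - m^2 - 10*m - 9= -m^2 - 13*m - 30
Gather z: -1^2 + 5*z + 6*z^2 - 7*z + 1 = 6*z^2 - 2*z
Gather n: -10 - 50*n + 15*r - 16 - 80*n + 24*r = -130*n + 39*r - 26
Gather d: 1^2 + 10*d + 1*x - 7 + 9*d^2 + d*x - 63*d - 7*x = 9*d^2 + d*(x - 53) - 6*x - 6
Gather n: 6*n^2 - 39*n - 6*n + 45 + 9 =6*n^2 - 45*n + 54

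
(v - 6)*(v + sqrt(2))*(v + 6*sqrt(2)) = v^3 - 6*v^2 + 7*sqrt(2)*v^2 - 42*sqrt(2)*v + 12*v - 72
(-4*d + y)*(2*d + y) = -8*d^2 - 2*d*y + y^2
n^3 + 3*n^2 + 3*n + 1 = (n + 1)^3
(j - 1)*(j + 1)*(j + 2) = j^3 + 2*j^2 - j - 2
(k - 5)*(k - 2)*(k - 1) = k^3 - 8*k^2 + 17*k - 10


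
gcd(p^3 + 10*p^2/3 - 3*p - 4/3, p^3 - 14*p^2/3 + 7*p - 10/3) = p - 1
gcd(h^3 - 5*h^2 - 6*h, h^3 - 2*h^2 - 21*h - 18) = h^2 - 5*h - 6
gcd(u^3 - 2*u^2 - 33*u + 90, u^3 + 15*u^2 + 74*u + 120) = u + 6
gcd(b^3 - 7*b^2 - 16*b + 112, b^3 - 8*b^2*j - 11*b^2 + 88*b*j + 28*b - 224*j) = b^2 - 11*b + 28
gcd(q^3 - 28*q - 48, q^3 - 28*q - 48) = q^3 - 28*q - 48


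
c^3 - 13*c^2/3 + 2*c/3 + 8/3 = (c - 4)*(c - 1)*(c + 2/3)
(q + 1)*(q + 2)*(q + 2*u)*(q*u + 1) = q^4*u + 2*q^3*u^2 + 3*q^3*u + q^3 + 6*q^2*u^2 + 4*q^2*u + 3*q^2 + 4*q*u^2 + 6*q*u + 2*q + 4*u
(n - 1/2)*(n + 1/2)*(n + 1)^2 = n^4 + 2*n^3 + 3*n^2/4 - n/2 - 1/4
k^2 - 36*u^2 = (k - 6*u)*(k + 6*u)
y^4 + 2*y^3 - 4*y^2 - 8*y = y*(y - 2)*(y + 2)^2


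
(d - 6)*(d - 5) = d^2 - 11*d + 30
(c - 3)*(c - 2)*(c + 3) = c^3 - 2*c^2 - 9*c + 18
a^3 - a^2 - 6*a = a*(a - 3)*(a + 2)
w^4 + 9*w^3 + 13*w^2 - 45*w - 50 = (w - 2)*(w + 1)*(w + 5)^2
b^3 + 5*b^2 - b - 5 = (b - 1)*(b + 1)*(b + 5)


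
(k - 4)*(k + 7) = k^2 + 3*k - 28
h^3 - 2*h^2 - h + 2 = (h - 2)*(h - 1)*(h + 1)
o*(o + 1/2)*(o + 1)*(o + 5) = o^4 + 13*o^3/2 + 8*o^2 + 5*o/2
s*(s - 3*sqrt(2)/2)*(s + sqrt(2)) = s^3 - sqrt(2)*s^2/2 - 3*s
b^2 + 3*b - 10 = (b - 2)*(b + 5)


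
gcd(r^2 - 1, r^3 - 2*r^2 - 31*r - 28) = r + 1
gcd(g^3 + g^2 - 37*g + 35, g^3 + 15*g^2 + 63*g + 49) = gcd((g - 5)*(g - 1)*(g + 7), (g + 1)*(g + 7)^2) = g + 7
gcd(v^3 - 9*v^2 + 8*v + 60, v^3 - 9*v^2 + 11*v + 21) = 1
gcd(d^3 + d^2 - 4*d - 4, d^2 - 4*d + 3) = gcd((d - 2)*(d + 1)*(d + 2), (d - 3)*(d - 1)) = 1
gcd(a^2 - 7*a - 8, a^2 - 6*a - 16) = a - 8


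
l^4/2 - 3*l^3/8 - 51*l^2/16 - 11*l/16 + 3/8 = (l/2 + 1)*(l - 3)*(l - 1/4)*(l + 1/2)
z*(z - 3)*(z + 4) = z^3 + z^2 - 12*z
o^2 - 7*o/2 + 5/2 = (o - 5/2)*(o - 1)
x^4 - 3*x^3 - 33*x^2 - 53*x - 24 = (x - 8)*(x + 1)^2*(x + 3)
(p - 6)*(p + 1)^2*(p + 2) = p^4 - 2*p^3 - 19*p^2 - 28*p - 12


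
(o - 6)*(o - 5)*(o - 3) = o^3 - 14*o^2 + 63*o - 90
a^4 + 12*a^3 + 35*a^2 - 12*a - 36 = (a - 1)*(a + 1)*(a + 6)^2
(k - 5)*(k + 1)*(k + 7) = k^3 + 3*k^2 - 33*k - 35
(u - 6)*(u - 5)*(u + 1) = u^3 - 10*u^2 + 19*u + 30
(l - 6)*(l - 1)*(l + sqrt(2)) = l^3 - 7*l^2 + sqrt(2)*l^2 - 7*sqrt(2)*l + 6*l + 6*sqrt(2)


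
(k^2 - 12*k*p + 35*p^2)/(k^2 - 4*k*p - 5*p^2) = (k - 7*p)/(k + p)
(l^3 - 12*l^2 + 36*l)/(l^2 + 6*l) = (l^2 - 12*l + 36)/(l + 6)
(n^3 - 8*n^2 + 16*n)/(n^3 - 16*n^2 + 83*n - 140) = n*(n - 4)/(n^2 - 12*n + 35)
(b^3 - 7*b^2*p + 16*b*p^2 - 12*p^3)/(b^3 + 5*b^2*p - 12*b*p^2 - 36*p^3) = (b^2 - 4*b*p + 4*p^2)/(b^2 + 8*b*p + 12*p^2)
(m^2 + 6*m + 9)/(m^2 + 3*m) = (m + 3)/m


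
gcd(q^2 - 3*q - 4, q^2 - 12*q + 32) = q - 4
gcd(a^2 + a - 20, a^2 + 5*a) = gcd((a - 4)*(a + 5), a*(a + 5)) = a + 5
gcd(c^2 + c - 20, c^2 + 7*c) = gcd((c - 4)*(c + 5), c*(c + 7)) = 1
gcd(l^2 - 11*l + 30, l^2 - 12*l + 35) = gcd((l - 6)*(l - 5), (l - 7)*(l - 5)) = l - 5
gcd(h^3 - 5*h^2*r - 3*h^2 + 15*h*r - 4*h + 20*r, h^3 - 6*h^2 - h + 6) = h + 1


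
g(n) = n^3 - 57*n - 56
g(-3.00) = 88.00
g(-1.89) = 44.98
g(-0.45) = -30.44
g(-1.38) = 20.03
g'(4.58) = 5.93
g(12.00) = 988.00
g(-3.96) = 107.62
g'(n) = 3*n^2 - 57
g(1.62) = -144.09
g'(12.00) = 375.00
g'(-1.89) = -46.28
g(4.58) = -220.99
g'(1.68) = -48.53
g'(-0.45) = -56.39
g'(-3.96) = -9.96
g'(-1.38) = -51.29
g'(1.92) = -45.94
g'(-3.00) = -30.00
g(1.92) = -158.36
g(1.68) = -147.02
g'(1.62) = -49.13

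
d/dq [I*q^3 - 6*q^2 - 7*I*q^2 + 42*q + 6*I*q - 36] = 3*I*q^2 - 12*q - 14*I*q + 42 + 6*I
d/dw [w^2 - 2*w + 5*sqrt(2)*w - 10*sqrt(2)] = 2*w - 2 + 5*sqrt(2)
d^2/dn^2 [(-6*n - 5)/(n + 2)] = 14/(n + 2)^3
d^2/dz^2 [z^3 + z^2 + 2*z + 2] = 6*z + 2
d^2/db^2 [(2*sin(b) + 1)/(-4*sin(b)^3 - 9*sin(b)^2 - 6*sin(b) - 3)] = 2*(64*sin(b)^7 + 180*sin(b)^6 + 87*sin(b)^5 - 336*sin(b)^4 - 537*sin(b)^3 - 225*sin(b)^2 + 36*sin(b) + 27)/(4*sin(b)^3 + 9*sin(b)^2 + 6*sin(b) + 3)^3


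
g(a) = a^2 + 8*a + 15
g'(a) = 2*a + 8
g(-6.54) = 5.45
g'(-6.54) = -5.08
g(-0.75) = 9.56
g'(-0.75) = 6.50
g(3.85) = 60.62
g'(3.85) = 15.70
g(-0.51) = 11.18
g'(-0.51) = 6.98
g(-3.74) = -0.93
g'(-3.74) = 0.52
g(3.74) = 58.91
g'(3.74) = 15.48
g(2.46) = 40.73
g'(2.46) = 12.92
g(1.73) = 31.83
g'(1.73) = 11.46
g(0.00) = 15.00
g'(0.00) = 8.00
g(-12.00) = 63.00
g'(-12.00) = -16.00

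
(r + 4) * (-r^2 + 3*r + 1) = -r^3 - r^2 + 13*r + 4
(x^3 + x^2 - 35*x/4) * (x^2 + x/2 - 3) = x^5 + 3*x^4/2 - 45*x^3/4 - 59*x^2/8 + 105*x/4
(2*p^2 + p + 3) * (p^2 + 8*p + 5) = 2*p^4 + 17*p^3 + 21*p^2 + 29*p + 15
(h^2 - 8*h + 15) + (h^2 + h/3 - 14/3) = 2*h^2 - 23*h/3 + 31/3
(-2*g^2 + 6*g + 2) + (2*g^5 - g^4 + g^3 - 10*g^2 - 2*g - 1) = 2*g^5 - g^4 + g^3 - 12*g^2 + 4*g + 1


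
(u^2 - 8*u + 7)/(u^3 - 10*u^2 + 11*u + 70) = (u - 1)/(u^2 - 3*u - 10)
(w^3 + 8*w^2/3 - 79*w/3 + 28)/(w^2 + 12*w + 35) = (w^2 - 13*w/3 + 4)/(w + 5)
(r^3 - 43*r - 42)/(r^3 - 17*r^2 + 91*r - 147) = (r^2 + 7*r + 6)/(r^2 - 10*r + 21)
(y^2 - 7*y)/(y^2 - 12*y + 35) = y/(y - 5)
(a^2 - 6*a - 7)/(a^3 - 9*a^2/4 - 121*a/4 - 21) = 4*(a + 1)/(4*a^2 + 19*a + 12)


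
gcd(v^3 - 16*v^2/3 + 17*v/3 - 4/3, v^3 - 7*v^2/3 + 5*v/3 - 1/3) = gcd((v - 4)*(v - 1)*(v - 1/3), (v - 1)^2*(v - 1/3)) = v^2 - 4*v/3 + 1/3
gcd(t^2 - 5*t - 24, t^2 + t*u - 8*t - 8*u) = t - 8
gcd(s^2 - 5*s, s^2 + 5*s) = s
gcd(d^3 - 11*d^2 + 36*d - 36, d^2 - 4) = d - 2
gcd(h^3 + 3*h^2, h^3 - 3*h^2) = h^2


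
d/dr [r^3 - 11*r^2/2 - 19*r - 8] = 3*r^2 - 11*r - 19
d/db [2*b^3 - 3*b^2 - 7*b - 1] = 6*b^2 - 6*b - 7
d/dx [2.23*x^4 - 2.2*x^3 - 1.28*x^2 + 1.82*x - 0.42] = 8.92*x^3 - 6.6*x^2 - 2.56*x + 1.82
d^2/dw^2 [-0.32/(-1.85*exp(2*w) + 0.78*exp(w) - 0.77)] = ((0.2496 - 2.368*exp(w))*(1.85*exp(2*w) - 0.78*exp(w) + 0.77) + 0.32*(3.7*exp(w) - 0.78)*(7.4*exp(w) - 1.56)*exp(w))*exp(w)/(1.85*exp(2*w) - 0.78*exp(w) + 0.77)^3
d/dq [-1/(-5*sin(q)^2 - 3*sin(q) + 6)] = -(10*sin(q) + 3)*cos(q)/(5*sin(q)^2 + 3*sin(q) - 6)^2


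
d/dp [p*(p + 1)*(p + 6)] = 3*p^2 + 14*p + 6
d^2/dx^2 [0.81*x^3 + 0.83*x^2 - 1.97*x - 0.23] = 4.86*x + 1.66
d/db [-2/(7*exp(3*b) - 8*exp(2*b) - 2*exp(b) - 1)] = (42*exp(2*b) - 32*exp(b) - 4)*exp(b)/(-7*exp(3*b) + 8*exp(2*b) + 2*exp(b) + 1)^2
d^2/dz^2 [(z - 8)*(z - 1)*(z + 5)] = 6*z - 8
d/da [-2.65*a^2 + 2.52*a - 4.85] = 2.52 - 5.3*a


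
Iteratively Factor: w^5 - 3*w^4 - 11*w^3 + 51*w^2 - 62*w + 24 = (w - 1)*(w^4 - 2*w^3 - 13*w^2 + 38*w - 24) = (w - 3)*(w - 1)*(w^3 + w^2 - 10*w + 8) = (w - 3)*(w - 1)*(w + 4)*(w^2 - 3*w + 2) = (w - 3)*(w - 2)*(w - 1)*(w + 4)*(w - 1)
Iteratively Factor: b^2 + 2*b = (b)*(b + 2)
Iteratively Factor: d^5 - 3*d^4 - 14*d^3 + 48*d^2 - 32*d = (d - 2)*(d^4 - d^3 - 16*d^2 + 16*d) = (d - 2)*(d - 1)*(d^3 - 16*d) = (d - 4)*(d - 2)*(d - 1)*(d^2 + 4*d) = d*(d - 4)*(d - 2)*(d - 1)*(d + 4)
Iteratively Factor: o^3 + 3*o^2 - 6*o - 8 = (o + 1)*(o^2 + 2*o - 8) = (o + 1)*(o + 4)*(o - 2)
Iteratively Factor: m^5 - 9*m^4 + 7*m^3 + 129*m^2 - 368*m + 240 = (m - 1)*(m^4 - 8*m^3 - m^2 + 128*m - 240) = (m - 1)*(m + 4)*(m^3 - 12*m^2 + 47*m - 60) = (m - 3)*(m - 1)*(m + 4)*(m^2 - 9*m + 20) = (m - 4)*(m - 3)*(m - 1)*(m + 4)*(m - 5)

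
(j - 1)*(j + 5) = j^2 + 4*j - 5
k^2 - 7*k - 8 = (k - 8)*(k + 1)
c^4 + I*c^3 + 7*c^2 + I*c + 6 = (c - 2*I)*(c - I)*(c + I)*(c + 3*I)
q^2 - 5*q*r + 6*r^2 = (q - 3*r)*(q - 2*r)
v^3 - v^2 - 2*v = v*(v - 2)*(v + 1)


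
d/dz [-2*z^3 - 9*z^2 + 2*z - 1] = -6*z^2 - 18*z + 2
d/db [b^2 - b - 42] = 2*b - 1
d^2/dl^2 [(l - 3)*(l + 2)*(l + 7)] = 6*l + 12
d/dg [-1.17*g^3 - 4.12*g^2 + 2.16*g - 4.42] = -3.51*g^2 - 8.24*g + 2.16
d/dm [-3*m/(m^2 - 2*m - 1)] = 3*(m^2 + 1)/(m^4 - 4*m^3 + 2*m^2 + 4*m + 1)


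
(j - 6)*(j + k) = j^2 + j*k - 6*j - 6*k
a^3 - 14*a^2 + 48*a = a*(a - 8)*(a - 6)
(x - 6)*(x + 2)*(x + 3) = x^3 - x^2 - 24*x - 36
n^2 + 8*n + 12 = (n + 2)*(n + 6)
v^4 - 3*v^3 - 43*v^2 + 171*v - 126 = (v - 6)*(v - 3)*(v - 1)*(v + 7)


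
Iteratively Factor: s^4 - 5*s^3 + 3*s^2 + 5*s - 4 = (s - 4)*(s^3 - s^2 - s + 1) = (s - 4)*(s - 1)*(s^2 - 1) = (s - 4)*(s - 1)*(s + 1)*(s - 1)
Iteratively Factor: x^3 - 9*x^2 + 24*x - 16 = (x - 4)*(x^2 - 5*x + 4) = (x - 4)^2*(x - 1)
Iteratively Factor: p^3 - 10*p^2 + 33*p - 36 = (p - 3)*(p^2 - 7*p + 12) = (p - 3)^2*(p - 4)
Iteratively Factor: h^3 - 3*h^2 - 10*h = (h)*(h^2 - 3*h - 10) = h*(h + 2)*(h - 5)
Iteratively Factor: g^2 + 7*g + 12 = (g + 4)*(g + 3)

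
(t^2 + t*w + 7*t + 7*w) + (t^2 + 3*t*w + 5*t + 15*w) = 2*t^2 + 4*t*w + 12*t + 22*w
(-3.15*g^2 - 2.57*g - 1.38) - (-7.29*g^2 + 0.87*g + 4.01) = 4.14*g^2 - 3.44*g - 5.39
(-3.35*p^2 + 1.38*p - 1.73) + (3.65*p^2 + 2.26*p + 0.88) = 0.3*p^2 + 3.64*p - 0.85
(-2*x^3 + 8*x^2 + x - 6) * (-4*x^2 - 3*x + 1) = 8*x^5 - 26*x^4 - 30*x^3 + 29*x^2 + 19*x - 6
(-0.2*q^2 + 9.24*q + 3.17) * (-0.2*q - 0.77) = 0.04*q^3 - 1.694*q^2 - 7.7488*q - 2.4409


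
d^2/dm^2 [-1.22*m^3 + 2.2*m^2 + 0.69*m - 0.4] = 4.4 - 7.32*m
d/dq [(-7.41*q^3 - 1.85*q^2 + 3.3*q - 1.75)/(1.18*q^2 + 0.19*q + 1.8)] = (-8.7438*q^4 - 2.8158*q^3 - 44.2595*q^2 - 2.53*q + 6.2725)/(1.3924*q^4 + 0.4484*q^3 + 4.2841*q^2 + 0.684*q + 3.24)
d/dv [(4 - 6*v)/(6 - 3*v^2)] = 2*(-3*v^2 + 4*v - 6)/(3*(v^4 - 4*v^2 + 4))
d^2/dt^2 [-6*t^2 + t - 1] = -12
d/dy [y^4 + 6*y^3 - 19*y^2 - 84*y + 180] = 4*y^3 + 18*y^2 - 38*y - 84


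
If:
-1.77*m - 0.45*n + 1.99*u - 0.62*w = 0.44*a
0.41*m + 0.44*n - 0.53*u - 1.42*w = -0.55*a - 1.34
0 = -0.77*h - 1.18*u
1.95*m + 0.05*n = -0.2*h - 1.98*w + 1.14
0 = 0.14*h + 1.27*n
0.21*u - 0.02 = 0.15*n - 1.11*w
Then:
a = -2.84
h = 0.25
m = 0.51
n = -0.03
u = -0.16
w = 0.05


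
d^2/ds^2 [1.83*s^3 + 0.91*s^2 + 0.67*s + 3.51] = 10.98*s + 1.82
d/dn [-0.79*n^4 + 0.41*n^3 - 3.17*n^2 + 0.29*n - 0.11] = -3.16*n^3 + 1.23*n^2 - 6.34*n + 0.29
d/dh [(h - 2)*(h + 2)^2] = (h + 2)*(3*h - 2)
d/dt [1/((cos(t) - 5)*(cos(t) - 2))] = (2*cos(t) - 7)*sin(t)/((cos(t) - 5)^2*(cos(t) - 2)^2)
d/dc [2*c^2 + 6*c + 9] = 4*c + 6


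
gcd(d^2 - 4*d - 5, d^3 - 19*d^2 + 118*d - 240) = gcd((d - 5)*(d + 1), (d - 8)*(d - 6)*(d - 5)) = d - 5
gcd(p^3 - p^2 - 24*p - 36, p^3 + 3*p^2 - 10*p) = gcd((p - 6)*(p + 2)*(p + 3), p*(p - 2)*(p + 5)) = 1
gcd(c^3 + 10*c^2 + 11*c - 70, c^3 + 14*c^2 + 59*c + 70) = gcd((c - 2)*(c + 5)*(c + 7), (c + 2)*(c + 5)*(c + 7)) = c^2 + 12*c + 35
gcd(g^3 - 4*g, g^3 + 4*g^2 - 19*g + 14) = g - 2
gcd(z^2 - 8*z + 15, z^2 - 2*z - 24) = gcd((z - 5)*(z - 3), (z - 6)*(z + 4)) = 1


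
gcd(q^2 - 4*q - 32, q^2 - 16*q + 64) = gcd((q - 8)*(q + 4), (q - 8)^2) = q - 8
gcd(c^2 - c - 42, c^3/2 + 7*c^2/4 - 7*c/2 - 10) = 1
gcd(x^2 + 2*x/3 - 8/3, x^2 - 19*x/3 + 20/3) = x - 4/3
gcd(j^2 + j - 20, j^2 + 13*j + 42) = 1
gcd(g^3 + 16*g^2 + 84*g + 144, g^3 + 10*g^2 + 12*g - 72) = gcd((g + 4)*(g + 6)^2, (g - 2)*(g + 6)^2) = g^2 + 12*g + 36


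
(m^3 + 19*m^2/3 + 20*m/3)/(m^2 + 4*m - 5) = m*(3*m + 4)/(3*(m - 1))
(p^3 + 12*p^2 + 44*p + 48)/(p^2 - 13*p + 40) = (p^3 + 12*p^2 + 44*p + 48)/(p^2 - 13*p + 40)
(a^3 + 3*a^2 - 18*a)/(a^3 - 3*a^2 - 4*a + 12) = a*(a + 6)/(a^2 - 4)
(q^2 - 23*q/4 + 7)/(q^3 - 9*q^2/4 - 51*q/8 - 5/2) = 2*(4*q - 7)/(8*q^2 + 14*q + 5)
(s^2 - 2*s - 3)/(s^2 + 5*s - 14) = (s^2 - 2*s - 3)/(s^2 + 5*s - 14)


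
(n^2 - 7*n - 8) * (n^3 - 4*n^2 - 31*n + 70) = n^5 - 11*n^4 - 11*n^3 + 319*n^2 - 242*n - 560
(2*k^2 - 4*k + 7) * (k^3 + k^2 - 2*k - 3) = 2*k^5 - 2*k^4 - k^3 + 9*k^2 - 2*k - 21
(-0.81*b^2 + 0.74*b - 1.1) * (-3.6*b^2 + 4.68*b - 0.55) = 2.916*b^4 - 6.4548*b^3 + 7.8687*b^2 - 5.555*b + 0.605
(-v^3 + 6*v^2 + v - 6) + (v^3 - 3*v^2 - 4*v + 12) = 3*v^2 - 3*v + 6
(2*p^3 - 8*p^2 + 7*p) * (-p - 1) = -2*p^4 + 6*p^3 + p^2 - 7*p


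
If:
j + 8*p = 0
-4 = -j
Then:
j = 4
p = -1/2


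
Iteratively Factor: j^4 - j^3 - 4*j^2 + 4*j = (j - 1)*(j^3 - 4*j) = j*(j - 1)*(j^2 - 4) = j*(j - 1)*(j + 2)*(j - 2)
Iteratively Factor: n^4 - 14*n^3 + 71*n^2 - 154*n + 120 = (n - 4)*(n^3 - 10*n^2 + 31*n - 30) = (n - 5)*(n - 4)*(n^2 - 5*n + 6) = (n - 5)*(n - 4)*(n - 3)*(n - 2)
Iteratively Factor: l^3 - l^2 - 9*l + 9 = (l - 1)*(l^2 - 9) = (l - 3)*(l - 1)*(l + 3)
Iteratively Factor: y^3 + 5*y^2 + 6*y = (y + 2)*(y^2 + 3*y) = y*(y + 2)*(y + 3)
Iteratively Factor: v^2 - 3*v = (v - 3)*(v)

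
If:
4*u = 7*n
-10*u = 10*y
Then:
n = -4*y/7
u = -y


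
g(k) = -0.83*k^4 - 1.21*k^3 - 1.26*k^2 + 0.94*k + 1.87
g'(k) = -3.32*k^3 - 3.63*k^2 - 2.52*k + 0.94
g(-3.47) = -86.34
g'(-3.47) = 104.69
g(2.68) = -70.77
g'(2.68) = -95.79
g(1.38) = -5.42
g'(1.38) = -18.18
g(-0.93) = 0.26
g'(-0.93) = 2.81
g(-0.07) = 1.80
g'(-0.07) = 1.10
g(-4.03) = -162.11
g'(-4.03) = 169.44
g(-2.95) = -43.66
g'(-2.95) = 62.02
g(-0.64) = 0.93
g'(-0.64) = 1.94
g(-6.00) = -863.45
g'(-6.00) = 602.50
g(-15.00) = -38230.73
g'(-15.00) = 10426.99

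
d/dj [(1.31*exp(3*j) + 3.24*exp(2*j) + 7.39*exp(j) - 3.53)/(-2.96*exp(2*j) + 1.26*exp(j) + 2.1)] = (-3.8776*exp(4*j) + 3.3012*exp(3*j) + 34.2098*exp(2*j) - 7.28959999999999*exp(j) + 19.9668)*exp(j)/(8.7616*exp(4*j) - 7.4592*exp(3*j) - 10.8444*exp(2*j) + 5.292*exp(j) + 4.41)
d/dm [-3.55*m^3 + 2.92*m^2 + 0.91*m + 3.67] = -10.65*m^2 + 5.84*m + 0.91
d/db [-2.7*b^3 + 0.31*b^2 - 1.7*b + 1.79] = -8.1*b^2 + 0.62*b - 1.7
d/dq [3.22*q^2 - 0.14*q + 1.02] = 6.44*q - 0.14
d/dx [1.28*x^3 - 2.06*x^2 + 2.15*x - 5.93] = 3.84*x^2 - 4.12*x + 2.15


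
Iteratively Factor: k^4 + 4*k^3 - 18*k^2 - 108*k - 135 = (k + 3)*(k^3 + k^2 - 21*k - 45) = (k + 3)^2*(k^2 - 2*k - 15) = (k + 3)^3*(k - 5)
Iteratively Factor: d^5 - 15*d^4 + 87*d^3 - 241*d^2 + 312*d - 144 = (d - 1)*(d^4 - 14*d^3 + 73*d^2 - 168*d + 144) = (d - 4)*(d - 1)*(d^3 - 10*d^2 + 33*d - 36) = (d - 4)^2*(d - 1)*(d^2 - 6*d + 9) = (d - 4)^2*(d - 3)*(d - 1)*(d - 3)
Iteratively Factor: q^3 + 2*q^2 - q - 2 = (q + 1)*(q^2 + q - 2) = (q - 1)*(q + 1)*(q + 2)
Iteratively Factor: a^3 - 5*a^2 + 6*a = (a - 3)*(a^2 - 2*a) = (a - 3)*(a - 2)*(a)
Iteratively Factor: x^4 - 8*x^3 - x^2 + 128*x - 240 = (x - 3)*(x^3 - 5*x^2 - 16*x + 80) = (x - 4)*(x - 3)*(x^2 - x - 20) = (x - 5)*(x - 4)*(x - 3)*(x + 4)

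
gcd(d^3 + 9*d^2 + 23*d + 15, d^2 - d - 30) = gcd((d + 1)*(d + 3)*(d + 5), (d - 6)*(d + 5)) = d + 5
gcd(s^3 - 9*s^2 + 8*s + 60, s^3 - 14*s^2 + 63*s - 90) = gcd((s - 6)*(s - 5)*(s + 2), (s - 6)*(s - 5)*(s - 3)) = s^2 - 11*s + 30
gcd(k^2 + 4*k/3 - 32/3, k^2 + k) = 1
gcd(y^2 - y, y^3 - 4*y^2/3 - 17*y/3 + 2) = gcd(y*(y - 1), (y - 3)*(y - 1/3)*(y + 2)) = 1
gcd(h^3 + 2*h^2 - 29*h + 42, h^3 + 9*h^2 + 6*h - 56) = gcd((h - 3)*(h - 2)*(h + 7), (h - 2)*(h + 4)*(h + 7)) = h^2 + 5*h - 14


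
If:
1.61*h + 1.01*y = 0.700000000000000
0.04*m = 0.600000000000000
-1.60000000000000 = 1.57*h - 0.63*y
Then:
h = -0.45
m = 15.00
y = 1.41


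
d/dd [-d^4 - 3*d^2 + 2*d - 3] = -4*d^3 - 6*d + 2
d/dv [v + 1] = 1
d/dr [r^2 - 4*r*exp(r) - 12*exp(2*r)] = -4*r*exp(r) + 2*r - 24*exp(2*r) - 4*exp(r)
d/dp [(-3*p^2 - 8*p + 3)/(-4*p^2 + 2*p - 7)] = 2*(-19*p^2 + 33*p + 25)/(16*p^4 - 16*p^3 + 60*p^2 - 28*p + 49)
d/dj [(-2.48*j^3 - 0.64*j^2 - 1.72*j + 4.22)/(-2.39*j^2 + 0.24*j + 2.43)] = (5.9272*j^4 - 1.1904*j^3 - 22.3436*j^2 + 17.0612*j - 5.1924)/(5.7121*j^4 - 1.1472*j^3 - 11.5578*j^2 + 1.1664*j + 5.9049)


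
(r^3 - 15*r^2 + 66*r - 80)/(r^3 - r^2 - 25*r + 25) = (r^2 - 10*r + 16)/(r^2 + 4*r - 5)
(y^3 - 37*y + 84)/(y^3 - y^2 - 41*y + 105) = (y - 4)/(y - 5)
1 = 1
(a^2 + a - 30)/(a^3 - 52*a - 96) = (a - 5)/(a^2 - 6*a - 16)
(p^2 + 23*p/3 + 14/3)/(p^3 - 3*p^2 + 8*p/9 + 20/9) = 3*(p + 7)/(3*p^2 - 11*p + 10)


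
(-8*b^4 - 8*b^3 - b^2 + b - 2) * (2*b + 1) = -16*b^5 - 24*b^4 - 10*b^3 + b^2 - 3*b - 2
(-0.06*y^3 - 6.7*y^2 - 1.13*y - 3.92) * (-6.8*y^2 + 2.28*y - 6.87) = 0.408*y^5 + 45.4232*y^4 - 7.1798*y^3 + 70.1086*y^2 - 1.1745*y + 26.9304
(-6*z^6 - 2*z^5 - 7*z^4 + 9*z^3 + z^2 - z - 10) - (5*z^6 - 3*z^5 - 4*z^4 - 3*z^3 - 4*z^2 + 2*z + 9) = -11*z^6 + z^5 - 3*z^4 + 12*z^3 + 5*z^2 - 3*z - 19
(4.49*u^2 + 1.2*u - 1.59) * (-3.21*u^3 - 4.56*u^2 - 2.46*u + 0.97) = -14.4129*u^5 - 24.3264*u^4 - 11.4135*u^3 + 8.6537*u^2 + 5.0754*u - 1.5423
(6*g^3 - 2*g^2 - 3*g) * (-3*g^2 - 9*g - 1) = -18*g^5 - 48*g^4 + 21*g^3 + 29*g^2 + 3*g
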